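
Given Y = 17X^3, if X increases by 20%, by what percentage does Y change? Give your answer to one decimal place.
72.8%

For Y = 17X^3:
If X → X(1 + 0.2)
Then Y → Y · (1 + 0.2)^3
     = Y · 1.7280

Percentage change = ((1 + 0.2)^3 − 1) × 100% = 72.8%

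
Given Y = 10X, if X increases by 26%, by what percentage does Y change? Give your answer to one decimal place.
26.0%

For Y = 10X:
If X → X(1 + 0.26)
Then Y → Y · (1 + 0.26)^1
     = Y · 1.2600

Percentage change = ((1 + 0.26)^1 − 1) × 100% = 26.0%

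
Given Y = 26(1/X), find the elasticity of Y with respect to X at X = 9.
Elasticity = -1

Elasticity = (dY/dX) · (X/Y)

dY/dX = -26/X²
At X = 9: dY/dX = -26/81, Y = 26/9

Elasticity = (-26/81) · (9 / (26/9)) = -1

Interpretation: for a small percentage change in X, the percentage change in Y is approximately -1.00 times as large.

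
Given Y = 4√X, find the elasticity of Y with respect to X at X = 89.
Elasticity = 1/2

Elasticity = (dY/dX) · (X/Y)

dY/dX = 2/√X
At X = 89: dY/dX = 2·√89/89, Y = 4·√89

Elasticity = (2·√89/89) · (89 / (4·√89)) = 1/2

Interpretation: for a small percentage change in X, the percentage change in Y is approximately 0.50 times as large.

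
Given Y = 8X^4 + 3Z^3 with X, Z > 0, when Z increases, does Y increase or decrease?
Y increases

Taking the partial derivative:
∂Y/∂Z = 9Z^2

∂Y/∂Z = 9Z^2 > 0 (assuming positive values)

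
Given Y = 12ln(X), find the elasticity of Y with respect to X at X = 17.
Elasticity = 1/ln(17) ≈ 0.3530

Elasticity = (dY/dX) · (X/Y)

dY/dX = 12/X
At X = 17: dY/dX = 12/17, Y = 12·ln(17)

Elasticity = (12/17) · (17 / (12·ln(17))) = 1/ln(17) ≈ 0.3530

Interpretation: for a small percentage change in X, the percentage change in Y is approximately 0.35 times as large.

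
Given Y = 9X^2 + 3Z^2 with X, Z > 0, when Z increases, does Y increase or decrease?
Y increases

Taking the partial derivative:
∂Y/∂Z = 6Z

∂Y/∂Z = 6Z > 0 (assuming positive values)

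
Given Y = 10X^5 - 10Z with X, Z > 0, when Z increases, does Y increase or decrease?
Y decreases

Taking the partial derivative:
∂Y/∂Z = -10

∂Y/∂Z = -10 < 0 (assuming positive values)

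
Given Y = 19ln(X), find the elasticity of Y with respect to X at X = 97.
Elasticity = 1/ln(97) ≈ 0.2186

Elasticity = (dY/dX) · (X/Y)

dY/dX = 19/X
At X = 97: dY/dX = 19/97, Y = 19·ln(97)

Elasticity = (19/97) · (97 / (19·ln(97))) = 1/ln(97) ≈ 0.2186

Interpretation: for a small percentage change in X, the percentage change in Y is approximately 0.22 times as large.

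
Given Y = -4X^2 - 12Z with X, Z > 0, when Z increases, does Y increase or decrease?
Y decreases

Taking the partial derivative:
∂Y/∂Z = -12

∂Y/∂Z = -12 < 0 (assuming positive values)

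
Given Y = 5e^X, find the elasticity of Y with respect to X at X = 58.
Elasticity = 58

Elasticity = (dY/dX) · (X/Y)

dY/dX = 5·e^X
At X = 58: dY/dX = 5·e^58, Y = 5·e^58

Elasticity = (5·e^58) · (58 / (5·e^58)) = 58

Interpretation: for a small percentage change in X, the percentage change in Y is approximately 58.00 times as large.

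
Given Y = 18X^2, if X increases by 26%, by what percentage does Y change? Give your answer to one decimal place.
58.8%

For Y = 18X^2:
If X → X(1 + 0.26)
Then Y → Y · (1 + 0.26)^2
     = Y · 1.5876

Percentage change = ((1 + 0.26)^2 − 1) × 100% ≈ 58.8%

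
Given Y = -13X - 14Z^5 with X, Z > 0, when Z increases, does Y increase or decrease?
Y decreases

Taking the partial derivative:
∂Y/∂Z = -70Z^4

∂Y/∂Z = -70Z^4 < 0 (assuming positive values)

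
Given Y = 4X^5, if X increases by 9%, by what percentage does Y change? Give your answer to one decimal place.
53.9%

For Y = 4X^5:
If X → X(1 + 0.09)
Then Y → Y · (1 + 0.09)^5
     ≈ Y · 1.5386

Percentage change = ((1 + 0.09)^5 − 1) × 100% ≈ 53.9%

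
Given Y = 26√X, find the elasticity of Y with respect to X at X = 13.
Elasticity = 1/2

Elasticity = (dY/dX) · (X/Y)

dY/dX = 13/√X
At X = 13: dY/dX = √13, Y = 26·√13

Elasticity = (√13) · (13 / (26·√13)) = 1/2

Interpretation: for a small percentage change in X, the percentage change in Y is approximately 0.50 times as large.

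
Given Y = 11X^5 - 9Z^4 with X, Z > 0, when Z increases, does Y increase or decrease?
Y decreases

Taking the partial derivative:
∂Y/∂Z = -36Z^3

∂Y/∂Z = -36Z^3 < 0 (assuming positive values)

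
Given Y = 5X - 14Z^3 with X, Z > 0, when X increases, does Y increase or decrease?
Y increases

Taking the partial derivative:
∂Y/∂X = 5

∂Y/∂X = 5 > 0 (assuming positive values)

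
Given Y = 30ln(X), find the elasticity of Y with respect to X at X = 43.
Elasticity = 1/ln(43) ≈ 0.2659

Elasticity = (dY/dX) · (X/Y)

dY/dX = 30/X
At X = 43: dY/dX = 30/43, Y = 30·ln(43)

Elasticity = (30/43) · (43 / (30·ln(43))) = 1/ln(43) ≈ 0.2659

Interpretation: for a small percentage change in X, the percentage change in Y is approximately 0.27 times as large.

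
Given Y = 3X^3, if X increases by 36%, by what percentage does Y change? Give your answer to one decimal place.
151.5%

For Y = 3X^3:
If X → X(1 + 0.36)
Then Y → Y · (1 + 0.36)^3
     ≈ Y · 2.5155

Percentage change = ((1 + 0.36)^3 − 1) × 100% ≈ 151.5%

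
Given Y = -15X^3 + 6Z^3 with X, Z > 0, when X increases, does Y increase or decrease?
Y decreases

Taking the partial derivative:
∂Y/∂X = -45X^2

∂Y/∂X = -45X^2 < 0 (assuming positive values)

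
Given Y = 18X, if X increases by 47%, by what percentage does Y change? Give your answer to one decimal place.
47.0%

For Y = 18X:
If X → X(1 + 0.47)
Then Y → Y · (1 + 0.47)^1
     = Y · 1.4700

Percentage change = ((1 + 0.47)^1 − 1) × 100% = 47.0%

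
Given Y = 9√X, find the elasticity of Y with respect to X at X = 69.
Elasticity = 1/2

Elasticity = (dY/dX) · (X/Y)

dY/dX = 9/(2·√X)
At X = 69: dY/dX = 3·√69/46, Y = 9·√69

Elasticity = (3·√69/46) · (69 / (9·√69)) = 1/2

Interpretation: for a small percentage change in X, the percentage change in Y is approximately 0.50 times as large.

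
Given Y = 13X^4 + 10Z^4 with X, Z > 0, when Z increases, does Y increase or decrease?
Y increases

Taking the partial derivative:
∂Y/∂Z = 40Z^3

∂Y/∂Z = 40Z^3 > 0 (assuming positive values)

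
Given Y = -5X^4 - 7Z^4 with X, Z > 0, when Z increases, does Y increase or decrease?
Y decreases

Taking the partial derivative:
∂Y/∂Z = -28Z^3

∂Y/∂Z = -28Z^3 < 0 (assuming positive values)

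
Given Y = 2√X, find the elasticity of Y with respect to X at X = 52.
Elasticity = 1/2

Elasticity = (dY/dX) · (X/Y)

dY/dX = 1/√X
At X = 52: dY/dX = √13/26, Y = 4·√13

Elasticity = (√13/26) · (52 / (4·√13)) = 1/2

Interpretation: for a small percentage change in X, the percentage change in Y is approximately 0.50 times as large.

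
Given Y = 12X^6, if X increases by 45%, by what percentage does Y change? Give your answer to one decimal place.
829.4%

For Y = 12X^6:
If X → X(1 + 0.45)
Then Y → Y · (1 + 0.45)^6
     ≈ Y · 9.2941

Percentage change = ((1 + 0.45)^6 − 1) × 100% ≈ 829.4%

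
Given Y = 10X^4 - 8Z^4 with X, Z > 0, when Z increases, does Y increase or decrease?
Y decreases

Taking the partial derivative:
∂Y/∂Z = -32Z^3

∂Y/∂Z = -32Z^3 < 0 (assuming positive values)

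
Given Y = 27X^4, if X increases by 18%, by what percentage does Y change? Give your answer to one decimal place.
93.9%

For Y = 27X^4:
If X → X(1 + 0.18)
Then Y → Y · (1 + 0.18)^4
     ≈ Y · 1.9388

Percentage change = ((1 + 0.18)^4 − 1) × 100% ≈ 93.9%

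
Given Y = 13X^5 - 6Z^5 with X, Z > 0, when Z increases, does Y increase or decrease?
Y decreases

Taking the partial derivative:
∂Y/∂Z = -30Z^4

∂Y/∂Z = -30Z^4 < 0 (assuming positive values)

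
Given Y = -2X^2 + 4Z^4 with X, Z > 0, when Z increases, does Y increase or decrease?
Y increases

Taking the partial derivative:
∂Y/∂Z = 16Z^3

∂Y/∂Z = 16Z^3 > 0 (assuming positive values)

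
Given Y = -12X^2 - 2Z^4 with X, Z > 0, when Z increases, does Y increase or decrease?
Y decreases

Taking the partial derivative:
∂Y/∂Z = -8Z^3

∂Y/∂Z = -8Z^3 < 0 (assuming positive values)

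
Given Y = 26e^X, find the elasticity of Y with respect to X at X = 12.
Elasticity = 12

Elasticity = (dY/dX) · (X/Y)

dY/dX = 26·e^X
At X = 12: dY/dX = 26·e^12, Y = 26·e^12

Elasticity = (26·e^12) · (12 / (26·e^12)) = 12

Interpretation: for a small percentage change in X, the percentage change in Y is approximately 12.00 times as large.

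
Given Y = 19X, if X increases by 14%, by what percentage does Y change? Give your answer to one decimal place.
14.0%

For Y = 19X:
If X → X(1 + 0.14)
Then Y → Y · (1 + 0.14)^1
     = Y · 1.1400

Percentage change = ((1 + 0.14)^1 − 1) × 100% = 14.0%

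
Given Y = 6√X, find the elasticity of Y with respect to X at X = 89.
Elasticity = 1/2

Elasticity = (dY/dX) · (X/Y)

dY/dX = 3/√X
At X = 89: dY/dX = 3·√89/89, Y = 6·√89

Elasticity = (3·√89/89) · (89 / (6·√89)) = 1/2

Interpretation: for a small percentage change in X, the percentage change in Y is approximately 0.50 times as large.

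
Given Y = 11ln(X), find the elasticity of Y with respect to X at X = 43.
Elasticity = 1/ln(43) ≈ 0.2659

Elasticity = (dY/dX) · (X/Y)

dY/dX = 11/X
At X = 43: dY/dX = 11/43, Y = 11·ln(43)

Elasticity = (11/43) · (43 / (11·ln(43))) = 1/ln(43) ≈ 0.2659

Interpretation: for a small percentage change in X, the percentage change in Y is approximately 0.27 times as large.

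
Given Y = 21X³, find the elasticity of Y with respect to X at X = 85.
Elasticity = 3

Elasticity = (dY/dX) · (X/Y)

dY/dX = 63·X²
At X = 85: dY/dX = 455175, Y = 12896625

Elasticity = 455175 · (85 / 12896625) = 3

Interpretation: for a small percentage change in X, the percentage change in Y is approximately 3.00 times as large.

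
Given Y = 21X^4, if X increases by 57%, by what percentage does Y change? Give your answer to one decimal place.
507.6%

For Y = 21X^4:
If X → X(1 + 0.57)
Then Y → Y · (1 + 0.57)^4
     ≈ Y · 6.0757

Percentage change = ((1 + 0.57)^4 − 1) × 100% ≈ 507.6%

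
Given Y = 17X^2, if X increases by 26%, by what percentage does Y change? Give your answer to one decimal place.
58.8%

For Y = 17X^2:
If X → X(1 + 0.26)
Then Y → Y · (1 + 0.26)^2
     = Y · 1.5876

Percentage change = ((1 + 0.26)^2 − 1) × 100% ≈ 58.8%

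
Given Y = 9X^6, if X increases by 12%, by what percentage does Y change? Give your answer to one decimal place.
97.4%

For Y = 9X^6:
If X → X(1 + 0.12)
Then Y → Y · (1 + 0.12)^6
     ≈ Y · 1.9738

Percentage change = ((1 + 0.12)^6 − 1) × 100% ≈ 97.4%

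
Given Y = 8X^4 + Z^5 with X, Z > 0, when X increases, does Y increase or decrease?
Y increases

Taking the partial derivative:
∂Y/∂X = 32X^3

∂Y/∂X = 32X^3 > 0 (assuming positive values)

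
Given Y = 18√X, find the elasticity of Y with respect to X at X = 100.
Elasticity = 1/2

Elasticity = (dY/dX) · (X/Y)

dY/dX = 9/√X
At X = 100: dY/dX = 9/10, Y = 180

Elasticity = (9/10) · (100 / 180) = 1/2

Interpretation: for a small percentage change in X, the percentage change in Y is approximately 0.50 times as large.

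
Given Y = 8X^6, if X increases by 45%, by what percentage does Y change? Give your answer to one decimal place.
829.4%

For Y = 8X^6:
If X → X(1 + 0.45)
Then Y → Y · (1 + 0.45)^6
     ≈ Y · 9.2941

Percentage change = ((1 + 0.45)^6 − 1) × 100% ≈ 829.4%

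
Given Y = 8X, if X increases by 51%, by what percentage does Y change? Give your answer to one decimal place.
51.0%

For Y = 8X:
If X → X(1 + 0.51)
Then Y → Y · (1 + 0.51)^1
     = Y · 1.5100

Percentage change = ((1 + 0.51)^1 − 1) × 100% = 51.0%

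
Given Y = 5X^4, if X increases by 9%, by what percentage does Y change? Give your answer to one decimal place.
41.2%

For Y = 5X^4:
If X → X(1 + 0.09)
Then Y → Y · (1 + 0.09)^4
     ≈ Y · 1.4116

Percentage change = ((1 + 0.09)^4 − 1) × 100% ≈ 41.2%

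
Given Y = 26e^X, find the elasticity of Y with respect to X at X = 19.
Elasticity = 19

Elasticity = (dY/dX) · (X/Y)

dY/dX = 26·e^X
At X = 19: dY/dX = 26·e^19, Y = 26·e^19

Elasticity = (26·e^19) · (19 / (26·e^19)) = 19

Interpretation: for a small percentage change in X, the percentage change in Y is approximately 19.00 times as large.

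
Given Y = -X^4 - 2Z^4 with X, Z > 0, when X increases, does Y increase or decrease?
Y decreases

Taking the partial derivative:
∂Y/∂X = -4X^3

∂Y/∂X = -4X^3 < 0 (assuming positive values)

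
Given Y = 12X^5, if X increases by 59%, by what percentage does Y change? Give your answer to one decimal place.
916.2%

For Y = 12X^5:
If X → X(1 + 0.59)
Then Y → Y · (1 + 0.59)^5
     ≈ Y · 10.1622

Percentage change = ((1 + 0.59)^5 − 1) × 100% ≈ 916.2%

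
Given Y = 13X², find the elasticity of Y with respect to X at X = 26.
Elasticity = 2

Elasticity = (dY/dX) · (X/Y)

dY/dX = 26·X
At X = 26: dY/dX = 676, Y = 8788

Elasticity = 676 · (26 / 8788) = 2

Interpretation: for a small percentage change in X, the percentage change in Y is approximately 2.00 times as large.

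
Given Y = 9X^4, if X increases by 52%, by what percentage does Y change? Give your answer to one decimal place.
433.8%

For Y = 9X^4:
If X → X(1 + 0.52)
Then Y → Y · (1 + 0.52)^4
     ≈ Y · 5.3379

Percentage change = ((1 + 0.52)^4 − 1) × 100% ≈ 433.8%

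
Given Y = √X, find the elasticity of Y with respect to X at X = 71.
Elasticity = 1/2

Elasticity = (dY/dX) · (X/Y)

dY/dX = 1/(2·√X)
At X = 71: dY/dX = √71/142, Y = √71

Elasticity = (√71/142) · (71 / (√71)) = 1/2

Interpretation: for a small percentage change in X, the percentage change in Y is approximately 0.50 times as large.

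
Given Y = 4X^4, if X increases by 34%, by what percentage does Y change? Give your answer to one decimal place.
222.4%

For Y = 4X^4:
If X → X(1 + 0.34)
Then Y → Y · (1 + 0.34)^4
     ≈ Y · 3.2242

Percentage change = ((1 + 0.34)^4 − 1) × 100% ≈ 222.4%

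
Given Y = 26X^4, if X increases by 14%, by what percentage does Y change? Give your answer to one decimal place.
68.9%

For Y = 26X^4:
If X → X(1 + 0.14)
Then Y → Y · (1 + 0.14)^4
     ≈ Y · 1.6890

Percentage change = ((1 + 0.14)^4 − 1) × 100% ≈ 68.9%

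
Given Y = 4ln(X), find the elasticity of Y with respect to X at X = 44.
Elasticity = 1/ln(44) ≈ 0.2643

Elasticity = (dY/dX) · (X/Y)

dY/dX = 4/X
At X = 44: dY/dX = 1/11, Y = 4·ln(44)

Elasticity = (1/11) · (44 / (4·ln(44))) = 1/ln(44) ≈ 0.2643

Interpretation: for a small percentage change in X, the percentage change in Y is approximately 0.26 times as large.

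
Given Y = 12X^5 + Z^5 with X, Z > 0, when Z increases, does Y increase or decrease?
Y increases

Taking the partial derivative:
∂Y/∂Z = 5Z^4

∂Y/∂Z = 5Z^4 > 0 (assuming positive values)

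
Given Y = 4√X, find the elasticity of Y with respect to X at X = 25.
Elasticity = 1/2

Elasticity = (dY/dX) · (X/Y)

dY/dX = 2/√X
At X = 25: dY/dX = 2/5, Y = 20

Elasticity = (2/5) · (25 / 20) = 1/2

Interpretation: for a small percentage change in X, the percentage change in Y is approximately 0.50 times as large.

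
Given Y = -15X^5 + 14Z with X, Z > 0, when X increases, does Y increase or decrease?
Y decreases

Taking the partial derivative:
∂Y/∂X = -75X^4

∂Y/∂X = -75X^4 < 0 (assuming positive values)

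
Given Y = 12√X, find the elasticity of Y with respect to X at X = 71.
Elasticity = 1/2

Elasticity = (dY/dX) · (X/Y)

dY/dX = 6/√X
At X = 71: dY/dX = 6·√71/71, Y = 12·√71

Elasticity = (6·√71/71) · (71 / (12·√71)) = 1/2

Interpretation: for a small percentage change in X, the percentage change in Y is approximately 0.50 times as large.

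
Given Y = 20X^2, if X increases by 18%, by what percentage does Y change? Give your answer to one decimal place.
39.2%

For Y = 20X^2:
If X → X(1 + 0.18)
Then Y → Y · (1 + 0.18)^2
     = Y · 1.3924

Percentage change = ((1 + 0.18)^2 − 1) × 100% ≈ 39.2%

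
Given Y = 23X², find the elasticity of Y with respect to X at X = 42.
Elasticity = 2

Elasticity = (dY/dX) · (X/Y)

dY/dX = 46·X
At X = 42: dY/dX = 1932, Y = 40572

Elasticity = 1932 · (42 / 40572) = 2

Interpretation: for a small percentage change in X, the percentage change in Y is approximately 2.00 times as large.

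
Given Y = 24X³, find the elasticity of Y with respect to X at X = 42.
Elasticity = 3

Elasticity = (dY/dX) · (X/Y)

dY/dX = 72·X²
At X = 42: dY/dX = 127008, Y = 1778112

Elasticity = 127008 · (42 / 1778112) = 3

Interpretation: for a small percentage change in X, the percentage change in Y is approximately 3.00 times as large.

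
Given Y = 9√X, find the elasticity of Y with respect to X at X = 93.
Elasticity = 1/2

Elasticity = (dY/dX) · (X/Y)

dY/dX = 9/(2·√X)
At X = 93: dY/dX = 3·√93/62, Y = 9·√93

Elasticity = (3·√93/62) · (93 / (9·√93)) = 1/2

Interpretation: for a small percentage change in X, the percentage change in Y is approximately 0.50 times as large.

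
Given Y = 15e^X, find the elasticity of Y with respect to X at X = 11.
Elasticity = 11

Elasticity = (dY/dX) · (X/Y)

dY/dX = 15·e^X
At X = 11: dY/dX = 15·e^11, Y = 15·e^11

Elasticity = (15·e^11) · (11 / (15·e^11)) = 11

Interpretation: for a small percentage change in X, the percentage change in Y is approximately 11.00 times as large.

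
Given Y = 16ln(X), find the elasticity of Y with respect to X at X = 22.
Elasticity = 1/ln(22) ≈ 0.3235

Elasticity = (dY/dX) · (X/Y)

dY/dX = 16/X
At X = 22: dY/dX = 8/11, Y = 16·ln(22)

Elasticity = (8/11) · (22 / (16·ln(22))) = 1/ln(22) ≈ 0.3235

Interpretation: for a small percentage change in X, the percentage change in Y is approximately 0.32 times as large.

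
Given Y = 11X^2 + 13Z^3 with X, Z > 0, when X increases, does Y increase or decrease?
Y increases

Taking the partial derivative:
∂Y/∂X = 22X

∂Y/∂X = 22X > 0 (assuming positive values)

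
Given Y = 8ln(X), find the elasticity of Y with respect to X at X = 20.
Elasticity = 1/ln(20) ≈ 0.3338

Elasticity = (dY/dX) · (X/Y)

dY/dX = 8/X
At X = 20: dY/dX = 2/5, Y = 8·ln(20)

Elasticity = (2/5) · (20 / (8·ln(20))) = 1/ln(20) ≈ 0.3338

Interpretation: for a small percentage change in X, the percentage change in Y is approximately 0.33 times as large.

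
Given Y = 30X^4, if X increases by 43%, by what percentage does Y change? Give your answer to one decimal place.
318.2%

For Y = 30X^4:
If X → X(1 + 0.43)
Then Y → Y · (1 + 0.43)^4
     ≈ Y · 4.1816

Percentage change = ((1 + 0.43)^4 − 1) × 100% ≈ 318.2%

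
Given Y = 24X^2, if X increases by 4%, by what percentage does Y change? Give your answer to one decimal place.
8.2%

For Y = 24X^2:
If X → X(1 + 0.04)
Then Y → Y · (1 + 0.04)^2
     = Y · 1.0816

Percentage change = ((1 + 0.04)^2 − 1) × 100% ≈ 8.2%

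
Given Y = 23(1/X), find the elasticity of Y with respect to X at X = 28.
Elasticity = -1

Elasticity = (dY/dX) · (X/Y)

dY/dX = -23/X²
At X = 28: dY/dX = -23/784, Y = 23/28

Elasticity = (-23/784) · (28 / (23/28)) = -1

Interpretation: for a small percentage change in X, the percentage change in Y is approximately -1.00 times as large.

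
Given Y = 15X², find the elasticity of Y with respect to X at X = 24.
Elasticity = 2

Elasticity = (dY/dX) · (X/Y)

dY/dX = 30·X
At X = 24: dY/dX = 720, Y = 8640

Elasticity = 720 · (24 / 8640) = 2

Interpretation: for a small percentage change in X, the percentage change in Y is approximately 2.00 times as large.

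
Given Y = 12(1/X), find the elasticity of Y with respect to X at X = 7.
Elasticity = -1

Elasticity = (dY/dX) · (X/Y)

dY/dX = -12/X²
At X = 7: dY/dX = -12/49, Y = 12/7

Elasticity = (-12/49) · (7 / (12/7)) = -1

Interpretation: for a small percentage change in X, the percentage change in Y is approximately -1.00 times as large.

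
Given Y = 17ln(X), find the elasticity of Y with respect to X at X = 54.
Elasticity = 1/ln(54) ≈ 0.2507

Elasticity = (dY/dX) · (X/Y)

dY/dX = 17/X
At X = 54: dY/dX = 17/54, Y = 17·ln(54)

Elasticity = (17/54) · (54 / (17·ln(54))) = 1/ln(54) ≈ 0.2507

Interpretation: for a small percentage change in X, the percentage change in Y is approximately 0.25 times as large.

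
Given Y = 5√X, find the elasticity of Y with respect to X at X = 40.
Elasticity = 1/2

Elasticity = (dY/dX) · (X/Y)

dY/dX = 5/(2·√X)
At X = 40: dY/dX = √10/8, Y = 10·√10

Elasticity = (√10/8) · (40 / (10·√10)) = 1/2

Interpretation: for a small percentage change in X, the percentage change in Y is approximately 0.50 times as large.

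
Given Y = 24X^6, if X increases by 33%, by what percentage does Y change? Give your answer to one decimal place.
453.5%

For Y = 24X^6:
If X → X(1 + 0.33)
Then Y → Y · (1 + 0.33)^6
     ≈ Y · 5.5349

Percentage change = ((1 + 0.33)^6 − 1) × 100% ≈ 453.5%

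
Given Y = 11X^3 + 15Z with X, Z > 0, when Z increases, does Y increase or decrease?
Y increases

Taking the partial derivative:
∂Y/∂Z = 15

∂Y/∂Z = 15 > 0 (assuming positive values)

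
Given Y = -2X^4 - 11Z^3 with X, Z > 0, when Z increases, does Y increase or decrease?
Y decreases

Taking the partial derivative:
∂Y/∂Z = -33Z^2

∂Y/∂Z = -33Z^2 < 0 (assuming positive values)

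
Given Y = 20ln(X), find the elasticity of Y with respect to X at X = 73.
Elasticity = 1/ln(73) ≈ 0.2331

Elasticity = (dY/dX) · (X/Y)

dY/dX = 20/X
At X = 73: dY/dX = 20/73, Y = 20·ln(73)

Elasticity = (20/73) · (73 / (20·ln(73))) = 1/ln(73) ≈ 0.2331

Interpretation: for a small percentage change in X, the percentage change in Y is approximately 0.23 times as large.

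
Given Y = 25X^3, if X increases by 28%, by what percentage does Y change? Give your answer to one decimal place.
109.7%

For Y = 25X^3:
If X → X(1 + 0.28)
Then Y → Y · (1 + 0.28)^3
     ≈ Y · 2.0972

Percentage change = ((1 + 0.28)^3 − 1) × 100% ≈ 109.7%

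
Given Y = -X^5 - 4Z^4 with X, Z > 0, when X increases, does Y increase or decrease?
Y decreases

Taking the partial derivative:
∂Y/∂X = -5X^4

∂Y/∂X = -5X^4 < 0 (assuming positive values)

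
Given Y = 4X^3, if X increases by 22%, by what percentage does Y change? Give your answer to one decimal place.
81.6%

For Y = 4X^3:
If X → X(1 + 0.22)
Then Y → Y · (1 + 0.22)^3
     ≈ Y · 1.8158

Percentage change = ((1 + 0.22)^3 − 1) × 100% ≈ 81.6%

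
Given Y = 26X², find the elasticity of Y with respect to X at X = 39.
Elasticity = 2

Elasticity = (dY/dX) · (X/Y)

dY/dX = 52·X
At X = 39: dY/dX = 2028, Y = 39546

Elasticity = 2028 · (39 / 39546) = 2

Interpretation: for a small percentage change in X, the percentage change in Y is approximately 2.00 times as large.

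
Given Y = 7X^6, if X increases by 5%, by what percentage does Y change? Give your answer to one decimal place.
34.0%

For Y = 7X^6:
If X → X(1 + 0.05)
Then Y → Y · (1 + 0.05)^6
     ≈ Y · 1.3401

Percentage change = ((1 + 0.05)^6 − 1) × 100% ≈ 34.0%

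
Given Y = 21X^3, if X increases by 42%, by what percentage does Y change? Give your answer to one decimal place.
186.3%

For Y = 21X^3:
If X → X(1 + 0.42)
Then Y → Y · (1 + 0.42)^3
     ≈ Y · 2.8633

Percentage change = ((1 + 0.42)^3 − 1) × 100% ≈ 186.3%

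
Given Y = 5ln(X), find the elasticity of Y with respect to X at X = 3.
Elasticity = 1/ln(3) ≈ 0.9102

Elasticity = (dY/dX) · (X/Y)

dY/dX = 5/X
At X = 3: dY/dX = 5/3, Y = 5·ln(3)

Elasticity = (5/3) · (3 / (5·ln(3))) = 1/ln(3) ≈ 0.9102

Interpretation: for a small percentage change in X, the percentage change in Y is approximately 0.91 times as large.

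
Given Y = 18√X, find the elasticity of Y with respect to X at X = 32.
Elasticity = 1/2

Elasticity = (dY/dX) · (X/Y)

dY/dX = 9/√X
At X = 32: dY/dX = 9·√2/8, Y = 72·√2

Elasticity = (9·√2/8) · (32 / (72·√2)) = 1/2

Interpretation: for a small percentage change in X, the percentage change in Y is approximately 0.50 times as large.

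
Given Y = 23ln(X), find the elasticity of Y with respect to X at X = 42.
Elasticity = 1/ln(42) ≈ 0.2675

Elasticity = (dY/dX) · (X/Y)

dY/dX = 23/X
At X = 42: dY/dX = 23/42, Y = 23·ln(42)

Elasticity = (23/42) · (42 / (23·ln(42))) = 1/ln(42) ≈ 0.2675

Interpretation: for a small percentage change in X, the percentage change in Y is approximately 0.27 times as large.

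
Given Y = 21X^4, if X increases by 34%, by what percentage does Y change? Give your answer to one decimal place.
222.4%

For Y = 21X^4:
If X → X(1 + 0.34)
Then Y → Y · (1 + 0.34)^4
     ≈ Y · 3.2242

Percentage change = ((1 + 0.34)^4 − 1) × 100% ≈ 222.4%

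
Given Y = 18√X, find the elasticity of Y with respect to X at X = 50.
Elasticity = 1/2

Elasticity = (dY/dX) · (X/Y)

dY/dX = 9/√X
At X = 50: dY/dX = 9·√2/10, Y = 90·√2

Elasticity = (9·√2/10) · (50 / (90·√2)) = 1/2

Interpretation: for a small percentage change in X, the percentage change in Y is approximately 0.50 times as large.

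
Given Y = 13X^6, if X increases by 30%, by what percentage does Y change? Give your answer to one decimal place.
382.7%

For Y = 13X^6:
If X → X(1 + 0.3)
Then Y → Y · (1 + 0.3)^6
     ≈ Y · 4.8268

Percentage change = ((1 + 0.3)^6 − 1) × 100% ≈ 382.7%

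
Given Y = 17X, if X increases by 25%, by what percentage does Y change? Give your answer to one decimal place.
25.0%

For Y = 17X:
If X → X(1 + 0.25)
Then Y → Y · (1 + 0.25)^1
     = Y · 1.2500

Percentage change = ((1 + 0.25)^1 − 1) × 100% = 25.0%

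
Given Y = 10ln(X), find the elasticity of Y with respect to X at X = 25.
Elasticity = 1/ln(25) ≈ 0.3107

Elasticity = (dY/dX) · (X/Y)

dY/dX = 10/X
At X = 25: dY/dX = 2/5, Y = 10·ln(25)

Elasticity = (2/5) · (25 / (10·ln(25))) = 1/ln(25) ≈ 0.3107

Interpretation: for a small percentage change in X, the percentage change in Y is approximately 0.31 times as large.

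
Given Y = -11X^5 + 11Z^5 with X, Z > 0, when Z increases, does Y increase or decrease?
Y increases

Taking the partial derivative:
∂Y/∂Z = 55Z^4

∂Y/∂Z = 55Z^4 > 0 (assuming positive values)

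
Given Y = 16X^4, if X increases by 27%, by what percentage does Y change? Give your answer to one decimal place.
160.1%

For Y = 16X^4:
If X → X(1 + 0.27)
Then Y → Y · (1 + 0.27)^4
     ≈ Y · 2.6014

Percentage change = ((1 + 0.27)^4 − 1) × 100% ≈ 160.1%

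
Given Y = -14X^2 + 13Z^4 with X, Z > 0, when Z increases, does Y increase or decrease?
Y increases

Taking the partial derivative:
∂Y/∂Z = 52Z^3

∂Y/∂Z = 52Z^3 > 0 (assuming positive values)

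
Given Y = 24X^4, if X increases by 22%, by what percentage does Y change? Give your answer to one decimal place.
121.5%

For Y = 24X^4:
If X → X(1 + 0.22)
Then Y → Y · (1 + 0.22)^4
     ≈ Y · 2.2153

Percentage change = ((1 + 0.22)^4 − 1) × 100% ≈ 121.5%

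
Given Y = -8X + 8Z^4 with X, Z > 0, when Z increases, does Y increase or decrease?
Y increases

Taking the partial derivative:
∂Y/∂Z = 32Z^3

∂Y/∂Z = 32Z^3 > 0 (assuming positive values)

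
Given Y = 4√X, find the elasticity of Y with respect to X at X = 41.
Elasticity = 1/2

Elasticity = (dY/dX) · (X/Y)

dY/dX = 2/√X
At X = 41: dY/dX = 2·√41/41, Y = 4·√41

Elasticity = (2·√41/41) · (41 / (4·√41)) = 1/2

Interpretation: for a small percentage change in X, the percentage change in Y is approximately 0.50 times as large.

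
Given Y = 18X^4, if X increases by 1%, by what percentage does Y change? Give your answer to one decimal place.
4.1%

For Y = 18X^4:
If X → X(1 + 0.01)
Then Y → Y · (1 + 0.01)^4
     ≈ Y · 1.0406

Percentage change = ((1 + 0.01)^4 − 1) × 100% ≈ 4.1%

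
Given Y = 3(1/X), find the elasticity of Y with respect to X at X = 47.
Elasticity = -1

Elasticity = (dY/dX) · (X/Y)

dY/dX = -3/X²
At X = 47: dY/dX = -3/2209, Y = 3/47

Elasticity = (-3/2209) · (47 / (3/47)) = -1

Interpretation: for a small percentage change in X, the percentage change in Y is approximately -1.00 times as large.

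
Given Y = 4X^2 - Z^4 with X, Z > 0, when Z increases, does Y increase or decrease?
Y decreases

Taking the partial derivative:
∂Y/∂Z = -4Z^3

∂Y/∂Z = -4Z^3 < 0 (assuming positive values)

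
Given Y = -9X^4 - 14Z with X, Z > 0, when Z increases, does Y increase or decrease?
Y decreases

Taking the partial derivative:
∂Y/∂Z = -14

∂Y/∂Z = -14 < 0 (assuming positive values)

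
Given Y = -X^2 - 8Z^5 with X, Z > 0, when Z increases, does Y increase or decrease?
Y decreases

Taking the partial derivative:
∂Y/∂Z = -40Z^4

∂Y/∂Z = -40Z^4 < 0 (assuming positive values)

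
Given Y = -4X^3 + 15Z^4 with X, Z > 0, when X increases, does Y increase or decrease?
Y decreases

Taking the partial derivative:
∂Y/∂X = -12X^2

∂Y/∂X = -12X^2 < 0 (assuming positive values)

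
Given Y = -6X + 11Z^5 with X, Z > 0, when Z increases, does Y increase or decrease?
Y increases

Taking the partial derivative:
∂Y/∂Z = 55Z^4

∂Y/∂Z = 55Z^4 > 0 (assuming positive values)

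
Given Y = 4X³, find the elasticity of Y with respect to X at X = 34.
Elasticity = 3

Elasticity = (dY/dX) · (X/Y)

dY/dX = 12·X²
At X = 34: dY/dX = 13872, Y = 157216

Elasticity = 13872 · (34 / 157216) = 3

Interpretation: for a small percentage change in X, the percentage change in Y is approximately 3.00 times as large.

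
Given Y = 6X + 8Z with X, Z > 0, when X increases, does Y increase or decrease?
Y increases

Taking the partial derivative:
∂Y/∂X = 6

∂Y/∂X = 6 > 0 (assuming positive values)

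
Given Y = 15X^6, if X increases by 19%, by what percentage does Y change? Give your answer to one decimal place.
184.0%

For Y = 15X^6:
If X → X(1 + 0.19)
Then Y → Y · (1 + 0.19)^6
     ≈ Y · 2.8398

Percentage change = ((1 + 0.19)^6 − 1) × 100% ≈ 184.0%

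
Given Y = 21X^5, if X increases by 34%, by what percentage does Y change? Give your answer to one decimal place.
332.0%

For Y = 21X^5:
If X → X(1 + 0.34)
Then Y → Y · (1 + 0.34)^5
     ≈ Y · 4.3204

Percentage change = ((1 + 0.34)^5 − 1) × 100% ≈ 332.0%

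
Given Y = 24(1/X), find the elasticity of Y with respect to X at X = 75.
Elasticity = -1

Elasticity = (dY/dX) · (X/Y)

dY/dX = -24/X²
At X = 75: dY/dX = -8/1875, Y = 8/25

Elasticity = (-8/1875) · (75 / (8/25)) = -1

Interpretation: for a small percentage change in X, the percentage change in Y is approximately -1.00 times as large.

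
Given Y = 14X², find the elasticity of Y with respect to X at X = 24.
Elasticity = 2

Elasticity = (dY/dX) · (X/Y)

dY/dX = 28·X
At X = 24: dY/dX = 672, Y = 8064

Elasticity = 672 · (24 / 8064) = 2

Interpretation: for a small percentage change in X, the percentage change in Y is approximately 2.00 times as large.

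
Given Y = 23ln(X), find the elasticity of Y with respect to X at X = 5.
Elasticity = 1/ln(5) ≈ 0.6213

Elasticity = (dY/dX) · (X/Y)

dY/dX = 23/X
At X = 5: dY/dX = 23/5, Y = 23·ln(5)

Elasticity = (23/5) · (5 / (23·ln(5))) = 1/ln(5) ≈ 0.6213

Interpretation: for a small percentage change in X, the percentage change in Y is approximately 0.62 times as large.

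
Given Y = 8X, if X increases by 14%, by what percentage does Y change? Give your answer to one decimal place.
14.0%

For Y = 8X:
If X → X(1 + 0.14)
Then Y → Y · (1 + 0.14)^1
     = Y · 1.1400

Percentage change = ((1 + 0.14)^1 − 1) × 100% = 14.0%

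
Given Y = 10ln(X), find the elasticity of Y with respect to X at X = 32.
Elasticity = 1/ln(32) ≈ 0.2885

Elasticity = (dY/dX) · (X/Y)

dY/dX = 10/X
At X = 32: dY/dX = 5/16, Y = 10·ln(32)

Elasticity = (5/16) · (32 / (10·ln(32))) = 1/ln(32) ≈ 0.2885

Interpretation: for a small percentage change in X, the percentage change in Y is approximately 0.29 times as large.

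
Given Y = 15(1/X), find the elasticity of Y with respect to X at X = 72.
Elasticity = -1

Elasticity = (dY/dX) · (X/Y)

dY/dX = -15/X²
At X = 72: dY/dX = -5/1728, Y = 5/24

Elasticity = (-5/1728) · (72 / (5/24)) = -1

Interpretation: for a small percentage change in X, the percentage change in Y is approximately -1.00 times as large.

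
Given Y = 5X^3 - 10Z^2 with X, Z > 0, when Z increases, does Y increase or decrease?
Y decreases

Taking the partial derivative:
∂Y/∂Z = -20Z

∂Y/∂Z = -20Z < 0 (assuming positive values)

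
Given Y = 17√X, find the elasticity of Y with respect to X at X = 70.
Elasticity = 1/2

Elasticity = (dY/dX) · (X/Y)

dY/dX = 17/(2·√X)
At X = 70: dY/dX = 17·√70/140, Y = 17·√70

Elasticity = (17·√70/140) · (70 / (17·√70)) = 1/2

Interpretation: for a small percentage change in X, the percentage change in Y is approximately 0.50 times as large.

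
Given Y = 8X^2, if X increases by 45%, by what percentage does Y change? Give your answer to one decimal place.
110.3%

For Y = 8X^2:
If X → X(1 + 0.45)
Then Y → Y · (1 + 0.45)^2
     = Y · 2.1025

Percentage change = ((1 + 0.45)^2 − 1) × 100% ≈ 110.3%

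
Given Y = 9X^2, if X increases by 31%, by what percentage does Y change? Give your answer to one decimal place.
71.6%

For Y = 9X^2:
If X → X(1 + 0.31)
Then Y → Y · (1 + 0.31)^2
     = Y · 1.7161

Percentage change = ((1 + 0.31)^2 − 1) × 100% ≈ 71.6%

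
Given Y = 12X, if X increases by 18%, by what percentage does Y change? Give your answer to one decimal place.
18.0%

For Y = 12X:
If X → X(1 + 0.18)
Then Y → Y · (1 + 0.18)^1
     = Y · 1.1800

Percentage change = ((1 + 0.18)^1 − 1) × 100% = 18.0%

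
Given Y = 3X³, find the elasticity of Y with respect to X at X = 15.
Elasticity = 3

Elasticity = (dY/dX) · (X/Y)

dY/dX = 9·X²
At X = 15: dY/dX = 2025, Y = 10125

Elasticity = 2025 · (15 / 10125) = 3

Interpretation: for a small percentage change in X, the percentage change in Y is approximately 3.00 times as large.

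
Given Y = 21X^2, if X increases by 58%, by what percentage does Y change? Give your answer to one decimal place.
149.6%

For Y = 21X^2:
If X → X(1 + 0.58)
Then Y → Y · (1 + 0.58)^2
     = Y · 2.4964

Percentage change = ((1 + 0.58)^2 − 1) × 100% ≈ 149.6%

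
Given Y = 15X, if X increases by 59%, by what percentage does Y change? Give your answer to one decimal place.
59.0%

For Y = 15X:
If X → X(1 + 0.59)
Then Y → Y · (1 + 0.59)^1
     = Y · 1.5900

Percentage change = ((1 + 0.59)^1 − 1) × 100% = 59.0%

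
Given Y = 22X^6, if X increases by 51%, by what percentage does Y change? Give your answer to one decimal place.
1085.4%

For Y = 22X^6:
If X → X(1 + 0.51)
Then Y → Y · (1 + 0.51)^6
     ≈ Y · 11.8539

Percentage change = ((1 + 0.51)^6 − 1) × 100% ≈ 1085.4%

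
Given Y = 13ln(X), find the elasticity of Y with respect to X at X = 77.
Elasticity = 1/ln(77) ≈ 0.2302

Elasticity = (dY/dX) · (X/Y)

dY/dX = 13/X
At X = 77: dY/dX = 13/77, Y = 13·ln(77)

Elasticity = (13/77) · (77 / (13·ln(77))) = 1/ln(77) ≈ 0.2302

Interpretation: for a small percentage change in X, the percentage change in Y is approximately 0.23 times as large.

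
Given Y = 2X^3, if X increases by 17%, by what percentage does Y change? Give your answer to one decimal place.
60.2%

For Y = 2X^3:
If X → X(1 + 0.17)
Then Y → Y · (1 + 0.17)^3
     ≈ Y · 1.6016

Percentage change = ((1 + 0.17)^3 − 1) × 100% ≈ 60.2%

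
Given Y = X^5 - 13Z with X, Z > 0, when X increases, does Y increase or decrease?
Y increases

Taking the partial derivative:
∂Y/∂X = 5X^4

∂Y/∂X = 5X^4 > 0 (assuming positive values)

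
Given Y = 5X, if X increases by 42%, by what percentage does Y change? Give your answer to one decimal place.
42.0%

For Y = 5X:
If X → X(1 + 0.42)
Then Y → Y · (1 + 0.42)^1
     = Y · 1.4200

Percentage change = ((1 + 0.42)^1 − 1) × 100% = 42.0%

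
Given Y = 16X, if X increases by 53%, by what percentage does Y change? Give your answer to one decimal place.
53.0%

For Y = 16X:
If X → X(1 + 0.53)
Then Y → Y · (1 + 0.53)^1
     = Y · 1.5300

Percentage change = ((1 + 0.53)^1 − 1) × 100% = 53.0%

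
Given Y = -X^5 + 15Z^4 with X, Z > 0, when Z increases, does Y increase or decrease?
Y increases

Taking the partial derivative:
∂Y/∂Z = 60Z^3

∂Y/∂Z = 60Z^3 > 0 (assuming positive values)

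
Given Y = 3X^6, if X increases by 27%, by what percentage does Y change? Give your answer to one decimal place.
319.6%

For Y = 3X^6:
If X → X(1 + 0.27)
Then Y → Y · (1 + 0.27)^6
     ≈ Y · 4.1959

Percentage change = ((1 + 0.27)^6 − 1) × 100% ≈ 319.6%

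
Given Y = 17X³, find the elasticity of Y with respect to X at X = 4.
Elasticity = 3

Elasticity = (dY/dX) · (X/Y)

dY/dX = 51·X²
At X = 4: dY/dX = 816, Y = 1088

Elasticity = 816 · (4 / 1088) = 3

Interpretation: for a small percentage change in X, the percentage change in Y is approximately 3.00 times as large.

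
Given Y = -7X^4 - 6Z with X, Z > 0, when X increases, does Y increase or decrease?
Y decreases

Taking the partial derivative:
∂Y/∂X = -28X^3

∂Y/∂X = -28X^3 < 0 (assuming positive values)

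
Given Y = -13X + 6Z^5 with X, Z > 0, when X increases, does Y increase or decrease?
Y decreases

Taking the partial derivative:
∂Y/∂X = -13

∂Y/∂X = -13 < 0 (assuming positive values)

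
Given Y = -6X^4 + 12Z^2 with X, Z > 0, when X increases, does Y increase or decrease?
Y decreases

Taking the partial derivative:
∂Y/∂X = -24X^3

∂Y/∂X = -24X^3 < 0 (assuming positive values)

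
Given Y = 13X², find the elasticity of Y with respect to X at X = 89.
Elasticity = 2

Elasticity = (dY/dX) · (X/Y)

dY/dX = 26·X
At X = 89: dY/dX = 2314, Y = 102973

Elasticity = 2314 · (89 / 102973) = 2

Interpretation: for a small percentage change in X, the percentage change in Y is approximately 2.00 times as large.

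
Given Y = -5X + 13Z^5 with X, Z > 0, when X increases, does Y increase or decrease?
Y decreases

Taking the partial derivative:
∂Y/∂X = -5

∂Y/∂X = -5 < 0 (assuming positive values)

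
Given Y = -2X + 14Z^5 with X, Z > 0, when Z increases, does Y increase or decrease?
Y increases

Taking the partial derivative:
∂Y/∂Z = 70Z^4

∂Y/∂Z = 70Z^4 > 0 (assuming positive values)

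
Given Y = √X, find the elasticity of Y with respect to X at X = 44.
Elasticity = 1/2

Elasticity = (dY/dX) · (X/Y)

dY/dX = 1/(2·√X)
At X = 44: dY/dX = √11/44, Y = 2·√11

Elasticity = (√11/44) · (44 / (2·√11)) = 1/2

Interpretation: for a small percentage change in X, the percentage change in Y is approximately 0.50 times as large.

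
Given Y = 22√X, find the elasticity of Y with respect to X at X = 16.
Elasticity = 1/2

Elasticity = (dY/dX) · (X/Y)

dY/dX = 11/√X
At X = 16: dY/dX = 11/4, Y = 88

Elasticity = (11/4) · (16 / 88) = 1/2

Interpretation: for a small percentage change in X, the percentage change in Y is approximately 0.50 times as large.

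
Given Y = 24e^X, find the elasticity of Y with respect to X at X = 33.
Elasticity = 33

Elasticity = (dY/dX) · (X/Y)

dY/dX = 24·e^X
At X = 33: dY/dX = 24·e^33, Y = 24·e^33

Elasticity = (24·e^33) · (33 / (24·e^33)) = 33

Interpretation: for a small percentage change in X, the percentage change in Y is approximately 33.00 times as large.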